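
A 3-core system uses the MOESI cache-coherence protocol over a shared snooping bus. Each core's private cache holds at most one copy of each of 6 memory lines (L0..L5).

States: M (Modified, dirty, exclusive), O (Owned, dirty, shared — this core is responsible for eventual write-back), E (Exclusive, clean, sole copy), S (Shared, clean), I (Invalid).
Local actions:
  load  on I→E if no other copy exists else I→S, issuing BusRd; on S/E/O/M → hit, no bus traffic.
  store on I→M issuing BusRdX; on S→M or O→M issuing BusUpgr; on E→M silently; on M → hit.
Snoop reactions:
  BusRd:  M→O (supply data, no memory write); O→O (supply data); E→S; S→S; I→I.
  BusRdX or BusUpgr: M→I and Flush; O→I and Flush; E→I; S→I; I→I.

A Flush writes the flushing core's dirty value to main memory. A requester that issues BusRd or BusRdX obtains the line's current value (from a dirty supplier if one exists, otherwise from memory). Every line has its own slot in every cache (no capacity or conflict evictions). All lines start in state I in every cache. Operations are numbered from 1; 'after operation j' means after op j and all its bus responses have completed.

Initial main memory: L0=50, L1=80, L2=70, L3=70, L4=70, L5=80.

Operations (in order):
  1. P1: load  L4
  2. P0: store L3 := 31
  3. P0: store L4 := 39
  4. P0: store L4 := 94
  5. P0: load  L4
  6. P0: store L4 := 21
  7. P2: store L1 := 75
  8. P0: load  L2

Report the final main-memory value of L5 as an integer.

memory[L5] = 80

[1] P1: load  L4 | P0:I, P1:E(70), P2:I | bus: BusRd
[2] P0: store L3 := 31 | P0:M(31), P1:I, P2:I | bus: BusRdX
[3] P0: store L4 := 39 | P0:M(39), P1:I, P2:I | bus: BusRdX
[4] P0: store L4 := 94 | P0:M(94), P1:I, P2:I | bus: none
[5] P0: load  L4 | P0:M(94), P1:I, P2:I | bus: none
[6] P0: store L4 := 21 | P0:M(21), P1:I, P2:I | bus: none
[7] P2: store L1 := 75 | P0:I, P1:I, P2:M(75) | bus: BusRdX
[8] P0: load  L2 | P0:E(70), P1:I, P2:I | bus: BusRd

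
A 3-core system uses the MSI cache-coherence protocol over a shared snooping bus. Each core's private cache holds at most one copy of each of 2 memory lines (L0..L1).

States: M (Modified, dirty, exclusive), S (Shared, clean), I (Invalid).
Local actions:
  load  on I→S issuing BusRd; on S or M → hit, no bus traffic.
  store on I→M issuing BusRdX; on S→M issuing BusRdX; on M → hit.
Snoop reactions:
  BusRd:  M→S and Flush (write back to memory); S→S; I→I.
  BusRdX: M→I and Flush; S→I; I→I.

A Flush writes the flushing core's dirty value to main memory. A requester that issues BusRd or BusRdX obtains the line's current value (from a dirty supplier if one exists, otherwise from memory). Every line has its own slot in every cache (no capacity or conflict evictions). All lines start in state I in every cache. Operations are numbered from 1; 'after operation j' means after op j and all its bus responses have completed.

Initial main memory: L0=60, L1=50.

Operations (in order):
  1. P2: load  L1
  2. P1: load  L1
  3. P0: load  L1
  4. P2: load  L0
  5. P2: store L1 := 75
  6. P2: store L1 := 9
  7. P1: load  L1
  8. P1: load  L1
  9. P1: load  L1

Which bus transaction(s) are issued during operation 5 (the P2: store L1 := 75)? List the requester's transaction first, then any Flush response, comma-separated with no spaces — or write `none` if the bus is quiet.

bus = BusRdX

1. P2: load  L1  bus=[BusRd]  L1: P0=I P1=I P2=S  mem[L1]=50
2. P1: load  L1  bus=[BusRd]  L1: P0=I P1=S P2=S  mem[L1]=50
3. P0: load  L1  bus=[BusRd]  L1: P0=S P1=S P2=S  mem[L1]=50
4. P2: load  L0  bus=[BusRd]  L0: P0=I P1=I P2=S  mem[L0]=60
5. P2: store L1 := 75  bus=[BusRdX]  L1: P0=I P1=I P2=M  mem[L1]=50
6. P2: store L1 := 9  bus=[-]  L1: P0=I P1=I P2=M  mem[L1]=50
7. P1: load  L1  bus=[BusRd,Flush]  L1: P0=I P1=S P2=S  mem[L1]=9
8. P1: load  L1  bus=[-]  L1: P0=I P1=S P2=S  mem[L1]=9
9. P1: load  L1  bus=[-]  L1: P0=I P1=S P2=S  mem[L1]=9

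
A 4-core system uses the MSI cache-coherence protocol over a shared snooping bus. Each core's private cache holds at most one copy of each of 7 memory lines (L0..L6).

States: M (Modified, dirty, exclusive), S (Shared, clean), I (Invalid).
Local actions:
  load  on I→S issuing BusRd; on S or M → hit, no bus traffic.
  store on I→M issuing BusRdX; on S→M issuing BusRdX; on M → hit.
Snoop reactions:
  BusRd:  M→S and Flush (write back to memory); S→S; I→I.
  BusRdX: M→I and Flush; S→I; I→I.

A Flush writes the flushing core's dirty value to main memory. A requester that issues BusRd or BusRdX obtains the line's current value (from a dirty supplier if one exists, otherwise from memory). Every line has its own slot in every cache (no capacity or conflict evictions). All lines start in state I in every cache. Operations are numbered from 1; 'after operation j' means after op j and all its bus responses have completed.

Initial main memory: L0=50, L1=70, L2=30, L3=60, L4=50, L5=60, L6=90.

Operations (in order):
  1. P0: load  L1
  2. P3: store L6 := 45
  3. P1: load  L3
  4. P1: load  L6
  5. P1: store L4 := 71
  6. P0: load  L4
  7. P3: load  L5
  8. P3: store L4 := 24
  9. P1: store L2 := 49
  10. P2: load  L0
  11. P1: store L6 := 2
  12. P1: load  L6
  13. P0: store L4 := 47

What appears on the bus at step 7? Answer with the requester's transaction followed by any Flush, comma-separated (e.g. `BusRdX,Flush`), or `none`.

bus = BusRd

1. P0: load  L1  bus=[BusRd]  L1: P0=S P1=I P2=I P3=I  mem[L1]=70
2. P3: store L6 := 45  bus=[BusRdX]  L6: P0=I P1=I P2=I P3=M  mem[L6]=90
3. P1: load  L3  bus=[BusRd]  L3: P0=I P1=S P2=I P3=I  mem[L3]=60
4. P1: load  L6  bus=[BusRd,Flush]  L6: P0=I P1=S P2=I P3=S  mem[L6]=45
5. P1: store L4 := 71  bus=[BusRdX]  L4: P0=I P1=M P2=I P3=I  mem[L4]=50
6. P0: load  L4  bus=[BusRd,Flush]  L4: P0=S P1=S P2=I P3=I  mem[L4]=71
7. P3: load  L5  bus=[BusRd]  L5: P0=I P1=I P2=I P3=S  mem[L5]=60
8. P3: store L4 := 24  bus=[BusRdX]  L4: P0=I P1=I P2=I P3=M  mem[L4]=71
9. P1: store L2 := 49  bus=[BusRdX]  L2: P0=I P1=M P2=I P3=I  mem[L2]=30
10. P2: load  L0  bus=[BusRd]  L0: P0=I P1=I P2=S P3=I  mem[L0]=50
11. P1: store L6 := 2  bus=[BusRdX]  L6: P0=I P1=M P2=I P3=I  mem[L6]=45
12. P1: load  L6  bus=[-]  L6: P0=I P1=M P2=I P3=I  mem[L6]=45
13. P0: store L4 := 47  bus=[BusRdX,Flush]  L4: P0=M P1=I P2=I P3=I  mem[L4]=24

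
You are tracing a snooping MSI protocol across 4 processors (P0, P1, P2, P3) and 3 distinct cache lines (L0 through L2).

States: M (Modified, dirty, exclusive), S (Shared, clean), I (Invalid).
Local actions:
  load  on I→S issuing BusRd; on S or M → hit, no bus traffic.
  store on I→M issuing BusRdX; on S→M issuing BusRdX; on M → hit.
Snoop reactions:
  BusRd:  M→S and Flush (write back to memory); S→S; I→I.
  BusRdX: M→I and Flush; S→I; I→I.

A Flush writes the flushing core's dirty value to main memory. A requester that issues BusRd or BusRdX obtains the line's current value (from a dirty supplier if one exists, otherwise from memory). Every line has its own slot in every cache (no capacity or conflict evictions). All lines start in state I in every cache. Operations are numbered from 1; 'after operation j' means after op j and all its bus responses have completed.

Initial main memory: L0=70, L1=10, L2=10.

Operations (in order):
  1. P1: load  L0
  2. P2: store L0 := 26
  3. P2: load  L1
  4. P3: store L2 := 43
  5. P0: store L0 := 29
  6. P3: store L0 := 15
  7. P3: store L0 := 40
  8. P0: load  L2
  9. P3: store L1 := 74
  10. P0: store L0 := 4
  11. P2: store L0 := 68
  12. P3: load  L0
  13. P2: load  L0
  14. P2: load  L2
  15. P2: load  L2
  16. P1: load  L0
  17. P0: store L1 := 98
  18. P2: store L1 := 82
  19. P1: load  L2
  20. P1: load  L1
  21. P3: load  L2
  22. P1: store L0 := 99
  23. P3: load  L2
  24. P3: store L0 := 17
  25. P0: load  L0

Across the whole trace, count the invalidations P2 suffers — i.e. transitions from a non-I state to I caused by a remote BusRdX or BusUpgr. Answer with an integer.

  op1 P1: load  L0 → I/S/I/I on L0; bus BusRd; mem=70
  op2 P2: store L0 := 26 → I/I/M/I on L0; bus BusRdX; mem=70
  op3 P2: load  L1 → I/I/S/I on L1; bus BusRd; mem=10
  op4 P3: store L2 := 43 → I/I/I/M on L2; bus BusRdX; mem=10
  op5 P0: store L0 := 29 → M/I/I/I on L0; bus BusRdX Flush; mem=26
  op6 P3: store L0 := 15 → I/I/I/M on L0; bus BusRdX Flush; mem=29
  op7 P3: store L0 := 40 → I/I/I/M on L0; bus (none); mem=29
  op8 P0: load  L2 → S/I/I/S on L2; bus BusRd Flush; mem=43
  op9 P3: store L1 := 74 → I/I/I/M on L1; bus BusRdX; mem=10
  op10 P0: store L0 := 4 → M/I/I/I on L0; bus BusRdX Flush; mem=40
  op11 P2: store L0 := 68 → I/I/M/I on L0; bus BusRdX Flush; mem=4
  op12 P3: load  L0 → I/I/S/S on L0; bus BusRd Flush; mem=68
  op13 P2: load  L0 → I/I/S/S on L0; bus (none); mem=68
  op14 P2: load  L2 → S/I/S/S on L2; bus BusRd; mem=43
  op15 P2: load  L2 → S/I/S/S on L2; bus (none); mem=43
  op16 P1: load  L0 → I/S/S/S on L0; bus BusRd; mem=68
  op17 P0: store L1 := 98 → M/I/I/I on L1; bus BusRdX Flush; mem=74
  op18 P2: store L1 := 82 → I/I/M/I on L1; bus BusRdX Flush; mem=98
  op19 P1: load  L2 → S/S/S/S on L2; bus BusRd; mem=43
  op20 P1: load  L1 → I/S/S/I on L1; bus BusRd Flush; mem=82
  op21 P3: load  L2 → S/S/S/S on L2; bus (none); mem=43
  op22 P1: store L0 := 99 → I/M/I/I on L0; bus BusRdX; mem=68
  op23 P3: load  L2 → S/S/S/S on L2; bus (none); mem=43
  op24 P3: store L0 := 17 → I/I/I/M on L0; bus BusRdX Flush; mem=99
  op25 P0: load  L0 → S/I/I/S on L0; bus BusRd Flush; mem=17

invalidations = 3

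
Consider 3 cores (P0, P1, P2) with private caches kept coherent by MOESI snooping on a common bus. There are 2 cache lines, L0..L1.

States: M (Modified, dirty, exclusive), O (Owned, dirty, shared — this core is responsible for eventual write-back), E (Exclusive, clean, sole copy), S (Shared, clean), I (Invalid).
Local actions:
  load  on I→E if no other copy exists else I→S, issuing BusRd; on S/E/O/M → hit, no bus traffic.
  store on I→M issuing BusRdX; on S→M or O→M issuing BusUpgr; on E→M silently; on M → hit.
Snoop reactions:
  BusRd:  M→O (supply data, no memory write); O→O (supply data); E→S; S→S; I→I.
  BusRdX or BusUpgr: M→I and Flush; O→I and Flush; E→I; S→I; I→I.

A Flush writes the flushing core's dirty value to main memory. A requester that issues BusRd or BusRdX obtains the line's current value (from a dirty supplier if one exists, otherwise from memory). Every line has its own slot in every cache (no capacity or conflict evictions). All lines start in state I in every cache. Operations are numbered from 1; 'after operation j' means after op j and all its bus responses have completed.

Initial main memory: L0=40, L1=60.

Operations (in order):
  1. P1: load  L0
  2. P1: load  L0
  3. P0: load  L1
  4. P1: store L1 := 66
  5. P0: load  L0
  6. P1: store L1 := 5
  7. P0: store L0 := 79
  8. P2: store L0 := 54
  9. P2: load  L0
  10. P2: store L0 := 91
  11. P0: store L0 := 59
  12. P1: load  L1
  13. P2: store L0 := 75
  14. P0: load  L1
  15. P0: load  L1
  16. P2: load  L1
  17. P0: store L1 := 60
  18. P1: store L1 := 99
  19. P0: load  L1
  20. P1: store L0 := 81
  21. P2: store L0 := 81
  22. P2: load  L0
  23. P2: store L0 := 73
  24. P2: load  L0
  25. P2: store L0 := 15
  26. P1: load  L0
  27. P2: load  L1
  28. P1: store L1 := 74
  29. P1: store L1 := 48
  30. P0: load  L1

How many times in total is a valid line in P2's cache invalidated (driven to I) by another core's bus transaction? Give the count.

invalidations = 4

[1] P1: load  L0 | P0:I, P1:E(40), P2:I | bus: BusRd
[2] P1: load  L0 | P0:I, P1:E(40), P2:I | bus: none
[3] P0: load  L1 | P0:E(60), P1:I, P2:I | bus: BusRd
[4] P1: store L1 := 66 | P0:I, P1:M(66), P2:I | bus: BusRdX
[5] P0: load  L0 | P0:S(40), P1:S(40), P2:I | bus: BusRd
[6] P1: store L1 := 5 | P0:I, P1:M(5), P2:I | bus: none
[7] P0: store L0 := 79 | P0:M(79), P1:I, P2:I | bus: BusUpgr
[8] P2: store L0 := 54 | P0:I, P1:I, P2:M(54) | bus: BusRdX,Flush
[9] P2: load  L0 | P0:I, P1:I, P2:M(54) | bus: none
[10] P2: store L0 := 91 | P0:I, P1:I, P2:M(91) | bus: none
[11] P0: store L0 := 59 | P0:M(59), P1:I, P2:I | bus: BusRdX,Flush
[12] P1: load  L1 | P0:I, P1:M(5), P2:I | bus: none
[13] P2: store L0 := 75 | P0:I, P1:I, P2:M(75) | bus: BusRdX,Flush
[14] P0: load  L1 | P0:S(5), P1:O(5), P2:I | bus: BusRd
[15] P0: load  L1 | P0:S(5), P1:O(5), P2:I | bus: none
[16] P2: load  L1 | P0:S(5), P1:O(5), P2:S(5) | bus: BusRd
[17] P0: store L1 := 60 | P0:M(60), P1:I, P2:I | bus: BusUpgr,Flush
[18] P1: store L1 := 99 | P0:I, P1:M(99), P2:I | bus: BusRdX,Flush
[19] P0: load  L1 | P0:S(99), P1:O(99), P2:I | bus: BusRd
[20] P1: store L0 := 81 | P0:I, P1:M(81), P2:I | bus: BusRdX,Flush
[21] P2: store L0 := 81 | P0:I, P1:I, P2:M(81) | bus: BusRdX,Flush
[22] P2: load  L0 | P0:I, P1:I, P2:M(81) | bus: none
[23] P2: store L0 := 73 | P0:I, P1:I, P2:M(73) | bus: none
[24] P2: load  L0 | P0:I, P1:I, P2:M(73) | bus: none
[25] P2: store L0 := 15 | P0:I, P1:I, P2:M(15) | bus: none
[26] P1: load  L0 | P0:I, P1:S(15), P2:O(15) | bus: BusRd
[27] P2: load  L1 | P0:S(99), P1:O(99), P2:S(99) | bus: BusRd
[28] P1: store L1 := 74 | P0:I, P1:M(74), P2:I | bus: BusUpgr
[29] P1: store L1 := 48 | P0:I, P1:M(48), P2:I | bus: none
[30] P0: load  L1 | P0:S(48), P1:O(48), P2:I | bus: BusRd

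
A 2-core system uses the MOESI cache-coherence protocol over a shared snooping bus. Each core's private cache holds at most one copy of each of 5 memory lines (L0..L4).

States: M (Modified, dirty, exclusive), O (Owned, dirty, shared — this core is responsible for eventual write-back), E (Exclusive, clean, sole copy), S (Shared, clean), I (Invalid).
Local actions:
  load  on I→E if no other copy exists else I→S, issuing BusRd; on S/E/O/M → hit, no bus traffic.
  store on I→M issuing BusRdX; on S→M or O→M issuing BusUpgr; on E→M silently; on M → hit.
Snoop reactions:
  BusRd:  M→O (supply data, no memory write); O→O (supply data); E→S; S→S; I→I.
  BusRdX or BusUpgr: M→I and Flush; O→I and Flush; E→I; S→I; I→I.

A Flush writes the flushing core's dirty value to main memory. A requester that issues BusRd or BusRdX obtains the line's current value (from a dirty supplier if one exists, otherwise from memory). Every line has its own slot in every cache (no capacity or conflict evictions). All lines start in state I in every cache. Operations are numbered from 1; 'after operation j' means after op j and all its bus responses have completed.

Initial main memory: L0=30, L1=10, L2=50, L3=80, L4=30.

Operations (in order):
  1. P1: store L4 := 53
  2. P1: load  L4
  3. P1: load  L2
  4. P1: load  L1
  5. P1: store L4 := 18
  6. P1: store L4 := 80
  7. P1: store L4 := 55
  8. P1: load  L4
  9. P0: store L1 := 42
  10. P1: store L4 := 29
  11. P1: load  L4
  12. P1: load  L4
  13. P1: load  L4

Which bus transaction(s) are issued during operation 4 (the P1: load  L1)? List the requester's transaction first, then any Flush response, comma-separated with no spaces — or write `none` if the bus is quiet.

step 1: P1: store L4 := 53  ⟶  IM  (L4)  txn=BusRdX  M[L4]=30
step 2: P1: load  L4  ⟶  IM  (L4)  txn=∅  M[L4]=30
step 3: P1: load  L2  ⟶  IE  (L2)  txn=BusRd  M[L2]=50
step 4: P1: load  L1  ⟶  IE  (L1)  txn=BusRd  M[L1]=10
step 5: P1: store L4 := 18  ⟶  IM  (L4)  txn=∅  M[L4]=30
step 6: P1: store L4 := 80  ⟶  IM  (L4)  txn=∅  M[L4]=30
step 7: P1: store L4 := 55  ⟶  IM  (L4)  txn=∅  M[L4]=30
step 8: P1: load  L4  ⟶  IM  (L4)  txn=∅  M[L4]=30
step 9: P0: store L1 := 42  ⟶  MI  (L1)  txn=BusRdX  M[L1]=10
step 10: P1: store L4 := 29  ⟶  IM  (L4)  txn=∅  M[L4]=30
step 11: P1: load  L4  ⟶  IM  (L4)  txn=∅  M[L4]=30
step 12: P1: load  L4  ⟶  IM  (L4)  txn=∅  M[L4]=30
step 13: P1: load  L4  ⟶  IM  (L4)  txn=∅  M[L4]=30

bus = BusRd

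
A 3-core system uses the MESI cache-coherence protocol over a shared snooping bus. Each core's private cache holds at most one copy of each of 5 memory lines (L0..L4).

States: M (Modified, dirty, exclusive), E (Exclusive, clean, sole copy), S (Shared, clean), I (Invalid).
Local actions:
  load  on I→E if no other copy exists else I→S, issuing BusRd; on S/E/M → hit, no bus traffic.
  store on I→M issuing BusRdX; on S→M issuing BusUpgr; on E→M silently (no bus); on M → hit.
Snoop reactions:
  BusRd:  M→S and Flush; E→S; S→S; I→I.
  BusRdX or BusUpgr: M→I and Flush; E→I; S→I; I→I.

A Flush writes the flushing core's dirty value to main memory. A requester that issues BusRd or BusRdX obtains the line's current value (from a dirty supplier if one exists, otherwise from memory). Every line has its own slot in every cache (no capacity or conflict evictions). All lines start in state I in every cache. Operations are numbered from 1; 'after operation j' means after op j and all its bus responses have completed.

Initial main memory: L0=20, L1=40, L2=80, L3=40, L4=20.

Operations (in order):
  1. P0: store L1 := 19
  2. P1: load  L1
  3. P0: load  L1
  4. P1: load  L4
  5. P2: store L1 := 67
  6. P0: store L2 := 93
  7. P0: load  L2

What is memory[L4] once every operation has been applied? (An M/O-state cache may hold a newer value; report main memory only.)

  op1 P0: store L1 := 19 → M/I/I on L1; bus BusRdX; mem=40
  op2 P1: load  L1 → S/S/I on L1; bus BusRd Flush; mem=19
  op3 P0: load  L1 → S/S/I on L1; bus (none); mem=19
  op4 P1: load  L4 → I/E/I on L4; bus BusRd; mem=20
  op5 P2: store L1 := 67 → I/I/M on L1; bus BusRdX; mem=19
  op6 P0: store L2 := 93 → M/I/I on L2; bus BusRdX; mem=80
  op7 P0: load  L2 → M/I/I on L2; bus (none); mem=80

memory[L4] = 20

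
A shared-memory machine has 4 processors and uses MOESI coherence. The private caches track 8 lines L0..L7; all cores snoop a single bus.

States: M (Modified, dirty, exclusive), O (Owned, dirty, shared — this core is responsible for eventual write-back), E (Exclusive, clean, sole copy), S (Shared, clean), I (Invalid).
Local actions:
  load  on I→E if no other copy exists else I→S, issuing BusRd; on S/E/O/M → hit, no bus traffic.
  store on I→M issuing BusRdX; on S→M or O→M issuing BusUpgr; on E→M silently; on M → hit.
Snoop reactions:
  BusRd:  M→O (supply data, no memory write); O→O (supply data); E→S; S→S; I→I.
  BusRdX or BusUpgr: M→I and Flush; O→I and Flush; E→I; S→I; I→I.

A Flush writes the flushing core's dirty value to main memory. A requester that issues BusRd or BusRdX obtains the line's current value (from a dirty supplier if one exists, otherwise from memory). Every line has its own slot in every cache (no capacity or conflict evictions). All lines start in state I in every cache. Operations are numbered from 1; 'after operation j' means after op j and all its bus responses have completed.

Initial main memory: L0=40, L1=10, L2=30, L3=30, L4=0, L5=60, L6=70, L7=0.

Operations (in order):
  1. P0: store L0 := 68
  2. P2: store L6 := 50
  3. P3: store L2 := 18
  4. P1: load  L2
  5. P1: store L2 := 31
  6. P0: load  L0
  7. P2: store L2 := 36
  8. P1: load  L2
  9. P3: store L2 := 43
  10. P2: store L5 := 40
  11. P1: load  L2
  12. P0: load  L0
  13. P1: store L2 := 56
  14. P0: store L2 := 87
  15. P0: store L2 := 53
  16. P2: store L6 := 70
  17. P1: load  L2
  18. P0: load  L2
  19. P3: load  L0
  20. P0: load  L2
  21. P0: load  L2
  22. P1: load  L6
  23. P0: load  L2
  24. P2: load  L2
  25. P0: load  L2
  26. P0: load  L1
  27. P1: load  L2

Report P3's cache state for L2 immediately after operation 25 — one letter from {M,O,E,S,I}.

state = I

  op1 P0: store L0 := 68 → M/I/I/I on L0; bus BusRdX; mem=40
  op2 P2: store L6 := 50 → I/I/M/I on L6; bus BusRdX; mem=70
  op3 P3: store L2 := 18 → I/I/I/M on L2; bus BusRdX; mem=30
  op4 P1: load  L2 → I/S/I/O on L2; bus BusRd; mem=30
  op5 P1: store L2 := 31 → I/M/I/I on L2; bus BusUpgr Flush; mem=18
  op6 P0: load  L0 → M/I/I/I on L0; bus (none); mem=40
  op7 P2: store L2 := 36 → I/I/M/I on L2; bus BusRdX Flush; mem=31
  op8 P1: load  L2 → I/S/O/I on L2; bus BusRd; mem=31
  op9 P3: store L2 := 43 → I/I/I/M on L2; bus BusRdX Flush; mem=36
  op10 P2: store L5 := 40 → I/I/M/I on L5; bus BusRdX; mem=60
  op11 P1: load  L2 → I/S/I/O on L2; bus BusRd; mem=36
  op12 P0: load  L0 → M/I/I/I on L0; bus (none); mem=40
  op13 P1: store L2 := 56 → I/M/I/I on L2; bus BusUpgr Flush; mem=43
  op14 P0: store L2 := 87 → M/I/I/I on L2; bus BusRdX Flush; mem=56
  op15 P0: store L2 := 53 → M/I/I/I on L2; bus (none); mem=56
  op16 P2: store L6 := 70 → I/I/M/I on L6; bus (none); mem=70
  op17 P1: load  L2 → O/S/I/I on L2; bus BusRd; mem=56
  op18 P0: load  L2 → O/S/I/I on L2; bus (none); mem=56
  op19 P3: load  L0 → O/I/I/S on L0; bus BusRd; mem=40
  op20 P0: load  L2 → O/S/I/I on L2; bus (none); mem=56
  op21 P0: load  L2 → O/S/I/I on L2; bus (none); mem=56
  op22 P1: load  L6 → I/S/O/I on L6; bus BusRd; mem=70
  op23 P0: load  L2 → O/S/I/I on L2; bus (none); mem=56
  op24 P2: load  L2 → O/S/S/I on L2; bus BusRd; mem=56
  op25 P0: load  L2 → O/S/S/I on L2; bus (none); mem=56
  op26 P0: load  L1 → E/I/I/I on L1; bus BusRd; mem=10
  op27 P1: load  L2 → O/S/S/I on L2; bus (none); mem=56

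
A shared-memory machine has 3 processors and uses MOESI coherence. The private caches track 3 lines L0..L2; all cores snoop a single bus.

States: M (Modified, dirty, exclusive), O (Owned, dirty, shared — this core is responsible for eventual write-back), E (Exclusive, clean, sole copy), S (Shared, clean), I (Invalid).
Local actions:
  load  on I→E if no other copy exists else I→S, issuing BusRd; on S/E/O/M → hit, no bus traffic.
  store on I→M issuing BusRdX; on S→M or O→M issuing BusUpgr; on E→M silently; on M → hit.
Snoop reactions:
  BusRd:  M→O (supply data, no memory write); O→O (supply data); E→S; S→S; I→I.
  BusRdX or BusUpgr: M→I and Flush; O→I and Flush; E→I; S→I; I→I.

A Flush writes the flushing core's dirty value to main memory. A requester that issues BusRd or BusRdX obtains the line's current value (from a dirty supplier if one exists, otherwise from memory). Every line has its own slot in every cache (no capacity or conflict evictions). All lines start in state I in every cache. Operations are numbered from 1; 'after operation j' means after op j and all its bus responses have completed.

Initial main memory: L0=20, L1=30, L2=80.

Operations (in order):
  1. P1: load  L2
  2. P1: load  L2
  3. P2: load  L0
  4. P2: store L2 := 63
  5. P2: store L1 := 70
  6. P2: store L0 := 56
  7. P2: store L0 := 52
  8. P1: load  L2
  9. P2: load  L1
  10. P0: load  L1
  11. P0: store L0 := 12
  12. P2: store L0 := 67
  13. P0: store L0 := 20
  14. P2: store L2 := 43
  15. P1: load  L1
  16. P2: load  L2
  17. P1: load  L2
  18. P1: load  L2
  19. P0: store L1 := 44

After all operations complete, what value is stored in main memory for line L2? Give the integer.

  op1 P1: load  L2 → I/E/I on L2; bus BusRd; mem=80
  op2 P1: load  L2 → I/E/I on L2; bus (none); mem=80
  op3 P2: load  L0 → I/I/E on L0; bus BusRd; mem=20
  op4 P2: store L2 := 63 → I/I/M on L2; bus BusRdX; mem=80
  op5 P2: store L1 := 70 → I/I/M on L1; bus BusRdX; mem=30
  op6 P2: store L0 := 56 → I/I/M on L0; bus (none); mem=20
  op7 P2: store L0 := 52 → I/I/M on L0; bus (none); mem=20
  op8 P1: load  L2 → I/S/O on L2; bus BusRd; mem=80
  op9 P2: load  L1 → I/I/M on L1; bus (none); mem=30
  op10 P0: load  L1 → S/I/O on L1; bus BusRd; mem=30
  op11 P0: store L0 := 12 → M/I/I on L0; bus BusRdX Flush; mem=52
  op12 P2: store L0 := 67 → I/I/M on L0; bus BusRdX Flush; mem=12
  op13 P0: store L0 := 20 → M/I/I on L0; bus BusRdX Flush; mem=67
  op14 P2: store L2 := 43 → I/I/M on L2; bus BusUpgr; mem=80
  op15 P1: load  L1 → S/S/O on L1; bus BusRd; mem=30
  op16 P2: load  L2 → I/I/M on L2; bus (none); mem=80
  op17 P1: load  L2 → I/S/O on L2; bus BusRd; mem=80
  op18 P1: load  L2 → I/S/O on L2; bus (none); mem=80
  op19 P0: store L1 := 44 → M/I/I on L1; bus BusUpgr Flush; mem=70

memory[L2] = 80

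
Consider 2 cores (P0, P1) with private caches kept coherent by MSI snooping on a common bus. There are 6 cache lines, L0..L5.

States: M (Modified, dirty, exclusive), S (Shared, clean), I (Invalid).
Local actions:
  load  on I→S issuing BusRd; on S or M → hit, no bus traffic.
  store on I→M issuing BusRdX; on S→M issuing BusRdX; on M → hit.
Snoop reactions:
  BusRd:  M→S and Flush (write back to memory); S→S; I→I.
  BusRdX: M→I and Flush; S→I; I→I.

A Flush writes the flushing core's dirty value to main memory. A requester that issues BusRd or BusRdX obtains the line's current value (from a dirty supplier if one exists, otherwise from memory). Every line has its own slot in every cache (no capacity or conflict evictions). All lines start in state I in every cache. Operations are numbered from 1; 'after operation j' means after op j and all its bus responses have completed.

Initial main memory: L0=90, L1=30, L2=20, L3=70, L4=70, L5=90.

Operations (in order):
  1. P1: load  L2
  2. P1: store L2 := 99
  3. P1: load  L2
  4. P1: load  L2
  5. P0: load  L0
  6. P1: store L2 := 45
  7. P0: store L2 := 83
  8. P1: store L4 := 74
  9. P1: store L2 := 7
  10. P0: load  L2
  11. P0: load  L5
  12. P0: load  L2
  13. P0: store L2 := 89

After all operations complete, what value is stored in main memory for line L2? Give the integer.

memory[L2] = 7

[1] P1: load  L2 | P0:I, P1:S(20) | bus: BusRd
[2] P1: store L2 := 99 | P0:I, P1:M(99) | bus: BusRdX
[3] P1: load  L2 | P0:I, P1:M(99) | bus: none
[4] P1: load  L2 | P0:I, P1:M(99) | bus: none
[5] P0: load  L0 | P0:S(90), P1:I | bus: BusRd
[6] P1: store L2 := 45 | P0:I, P1:M(45) | bus: none
[7] P0: store L2 := 83 | P0:M(83), P1:I | bus: BusRdX,Flush
[8] P1: store L4 := 74 | P0:I, P1:M(74) | bus: BusRdX
[9] P1: store L2 := 7 | P0:I, P1:M(7) | bus: BusRdX,Flush
[10] P0: load  L2 | P0:S(7), P1:S(7) | bus: BusRd,Flush
[11] P0: load  L5 | P0:S(90), P1:I | bus: BusRd
[12] P0: load  L2 | P0:S(7), P1:S(7) | bus: none
[13] P0: store L2 := 89 | P0:M(89), P1:I | bus: BusRdX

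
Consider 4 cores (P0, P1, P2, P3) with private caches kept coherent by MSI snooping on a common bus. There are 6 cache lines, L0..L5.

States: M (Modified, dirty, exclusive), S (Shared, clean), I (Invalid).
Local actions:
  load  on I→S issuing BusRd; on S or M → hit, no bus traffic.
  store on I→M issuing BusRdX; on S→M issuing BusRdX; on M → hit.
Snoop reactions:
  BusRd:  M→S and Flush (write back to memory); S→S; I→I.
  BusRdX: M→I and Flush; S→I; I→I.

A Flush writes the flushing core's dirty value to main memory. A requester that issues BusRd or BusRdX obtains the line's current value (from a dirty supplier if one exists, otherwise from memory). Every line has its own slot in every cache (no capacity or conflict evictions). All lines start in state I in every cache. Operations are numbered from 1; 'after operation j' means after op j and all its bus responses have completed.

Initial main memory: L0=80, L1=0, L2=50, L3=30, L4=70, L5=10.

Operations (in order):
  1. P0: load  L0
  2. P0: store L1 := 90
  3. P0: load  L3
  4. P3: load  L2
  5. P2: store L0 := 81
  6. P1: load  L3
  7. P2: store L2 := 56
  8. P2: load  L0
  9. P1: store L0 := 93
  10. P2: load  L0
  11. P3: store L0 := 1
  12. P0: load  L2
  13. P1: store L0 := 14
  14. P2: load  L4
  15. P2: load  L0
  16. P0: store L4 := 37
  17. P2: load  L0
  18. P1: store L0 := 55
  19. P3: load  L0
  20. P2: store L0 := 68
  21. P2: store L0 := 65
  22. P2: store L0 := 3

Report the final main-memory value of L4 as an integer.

memory[L4] = 70

step 1: P0: load  L0  ⟶  SIII  (L0)  txn=BusRd  M[L0]=80
step 2: P0: store L1 := 90  ⟶  MIII  (L1)  txn=BusRdX  M[L1]=0
step 3: P0: load  L3  ⟶  SIII  (L3)  txn=BusRd  M[L3]=30
step 4: P3: load  L2  ⟶  IIIS  (L2)  txn=BusRd  M[L2]=50
step 5: P2: store L0 := 81  ⟶  IIMI  (L0)  txn=BusRdX  M[L0]=80
step 6: P1: load  L3  ⟶  SSII  (L3)  txn=BusRd  M[L3]=30
step 7: P2: store L2 := 56  ⟶  IIMI  (L2)  txn=BusRdX  M[L2]=50
step 8: P2: load  L0  ⟶  IIMI  (L0)  txn=∅  M[L0]=80
step 9: P1: store L0 := 93  ⟶  IMII  (L0)  txn=BusRdX+Flush  M[L0]=81
step 10: P2: load  L0  ⟶  ISSI  (L0)  txn=BusRd+Flush  M[L0]=93
step 11: P3: store L0 := 1  ⟶  IIIM  (L0)  txn=BusRdX  M[L0]=93
step 12: P0: load  L2  ⟶  SISI  (L2)  txn=BusRd+Flush  M[L2]=56
step 13: P1: store L0 := 14  ⟶  IMII  (L0)  txn=BusRdX+Flush  M[L0]=1
step 14: P2: load  L4  ⟶  IISI  (L4)  txn=BusRd  M[L4]=70
step 15: P2: load  L0  ⟶  ISSI  (L0)  txn=BusRd+Flush  M[L0]=14
step 16: P0: store L4 := 37  ⟶  MIII  (L4)  txn=BusRdX  M[L4]=70
step 17: P2: load  L0  ⟶  ISSI  (L0)  txn=∅  M[L0]=14
step 18: P1: store L0 := 55  ⟶  IMII  (L0)  txn=BusRdX  M[L0]=14
step 19: P3: load  L0  ⟶  ISIS  (L0)  txn=BusRd+Flush  M[L0]=55
step 20: P2: store L0 := 68  ⟶  IIMI  (L0)  txn=BusRdX  M[L0]=55
step 21: P2: store L0 := 65  ⟶  IIMI  (L0)  txn=∅  M[L0]=55
step 22: P2: store L0 := 3  ⟶  IIMI  (L0)  txn=∅  M[L0]=55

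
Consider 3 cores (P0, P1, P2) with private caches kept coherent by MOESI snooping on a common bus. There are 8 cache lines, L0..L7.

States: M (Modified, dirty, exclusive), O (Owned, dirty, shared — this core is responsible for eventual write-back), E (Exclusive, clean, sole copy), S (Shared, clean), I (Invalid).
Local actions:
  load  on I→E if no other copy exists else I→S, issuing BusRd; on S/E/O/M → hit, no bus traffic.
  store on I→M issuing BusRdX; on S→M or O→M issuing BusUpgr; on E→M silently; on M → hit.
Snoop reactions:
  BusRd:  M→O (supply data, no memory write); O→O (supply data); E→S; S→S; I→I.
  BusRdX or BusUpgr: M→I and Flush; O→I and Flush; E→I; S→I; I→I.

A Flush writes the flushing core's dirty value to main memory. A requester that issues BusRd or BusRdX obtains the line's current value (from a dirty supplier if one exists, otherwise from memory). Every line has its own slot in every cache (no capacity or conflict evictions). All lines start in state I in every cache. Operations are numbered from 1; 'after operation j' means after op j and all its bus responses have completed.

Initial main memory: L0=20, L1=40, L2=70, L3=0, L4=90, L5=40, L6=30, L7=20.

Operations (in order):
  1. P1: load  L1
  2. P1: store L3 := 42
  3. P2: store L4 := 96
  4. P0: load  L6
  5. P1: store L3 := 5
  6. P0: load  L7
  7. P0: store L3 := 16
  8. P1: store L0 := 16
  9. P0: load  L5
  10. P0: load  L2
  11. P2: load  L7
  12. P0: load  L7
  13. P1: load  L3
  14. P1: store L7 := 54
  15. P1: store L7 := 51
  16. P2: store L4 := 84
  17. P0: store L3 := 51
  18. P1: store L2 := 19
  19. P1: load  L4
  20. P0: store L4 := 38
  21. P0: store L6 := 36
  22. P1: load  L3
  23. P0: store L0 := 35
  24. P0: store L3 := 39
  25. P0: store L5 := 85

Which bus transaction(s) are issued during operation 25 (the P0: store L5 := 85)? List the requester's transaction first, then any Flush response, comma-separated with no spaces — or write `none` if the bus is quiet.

  op1 P1: load  L1 → I/E/I on L1; bus BusRd; mem=40
  op2 P1: store L3 := 42 → I/M/I on L3; bus BusRdX; mem=0
  op3 P2: store L4 := 96 → I/I/M on L4; bus BusRdX; mem=90
  op4 P0: load  L6 → E/I/I on L6; bus BusRd; mem=30
  op5 P1: store L3 := 5 → I/M/I on L3; bus (none); mem=0
  op6 P0: load  L7 → E/I/I on L7; bus BusRd; mem=20
  op7 P0: store L3 := 16 → M/I/I on L3; bus BusRdX Flush; mem=5
  op8 P1: store L0 := 16 → I/M/I on L0; bus BusRdX; mem=20
  op9 P0: load  L5 → E/I/I on L5; bus BusRd; mem=40
  op10 P0: load  L2 → E/I/I on L2; bus BusRd; mem=70
  op11 P2: load  L7 → S/I/S on L7; bus BusRd; mem=20
  op12 P0: load  L7 → S/I/S on L7; bus (none); mem=20
  op13 P1: load  L3 → O/S/I on L3; bus BusRd; mem=5
  op14 P1: store L7 := 54 → I/M/I on L7; bus BusRdX; mem=20
  op15 P1: store L7 := 51 → I/M/I on L7; bus (none); mem=20
  op16 P2: store L4 := 84 → I/I/M on L4; bus (none); mem=90
  op17 P0: store L3 := 51 → M/I/I on L3; bus BusUpgr; mem=5
  op18 P1: store L2 := 19 → I/M/I on L2; bus BusRdX; mem=70
  op19 P1: load  L4 → I/S/O on L4; bus BusRd; mem=90
  op20 P0: store L4 := 38 → M/I/I on L4; bus BusRdX Flush; mem=84
  op21 P0: store L6 := 36 → M/I/I on L6; bus (none); mem=30
  op22 P1: load  L3 → O/S/I on L3; bus BusRd; mem=5
  op23 P0: store L0 := 35 → M/I/I on L0; bus BusRdX Flush; mem=16
  op24 P0: store L3 := 39 → M/I/I on L3; bus BusUpgr; mem=5
  op25 P0: store L5 := 85 → M/I/I on L5; bus (none); mem=40

bus = none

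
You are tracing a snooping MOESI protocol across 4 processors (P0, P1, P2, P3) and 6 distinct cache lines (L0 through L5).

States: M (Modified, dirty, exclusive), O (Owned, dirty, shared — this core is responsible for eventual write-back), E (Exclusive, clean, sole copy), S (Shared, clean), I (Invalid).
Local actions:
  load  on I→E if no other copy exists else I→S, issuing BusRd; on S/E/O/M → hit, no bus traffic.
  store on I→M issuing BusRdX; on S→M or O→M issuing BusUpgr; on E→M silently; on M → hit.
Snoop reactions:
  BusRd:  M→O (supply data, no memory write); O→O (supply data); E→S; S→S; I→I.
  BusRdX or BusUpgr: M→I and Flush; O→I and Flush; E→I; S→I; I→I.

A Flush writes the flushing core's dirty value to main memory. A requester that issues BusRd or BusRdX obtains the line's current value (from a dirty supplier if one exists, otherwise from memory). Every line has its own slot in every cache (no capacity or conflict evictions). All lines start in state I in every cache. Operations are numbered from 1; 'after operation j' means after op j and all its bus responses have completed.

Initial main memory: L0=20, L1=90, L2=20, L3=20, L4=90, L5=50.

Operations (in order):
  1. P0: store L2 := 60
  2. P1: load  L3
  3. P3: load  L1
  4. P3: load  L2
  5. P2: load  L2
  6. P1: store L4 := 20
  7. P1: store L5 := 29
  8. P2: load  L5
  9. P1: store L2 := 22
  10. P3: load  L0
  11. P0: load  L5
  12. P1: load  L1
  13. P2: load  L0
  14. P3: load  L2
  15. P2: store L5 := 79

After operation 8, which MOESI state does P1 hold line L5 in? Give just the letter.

state = O

1. P0: store L2 := 60  bus=[BusRdX]  L2: P0=M P1=I P2=I P3=I  mem[L2]=20
2. P1: load  L3  bus=[BusRd]  L3: P0=I P1=E P2=I P3=I  mem[L3]=20
3. P3: load  L1  bus=[BusRd]  L1: P0=I P1=I P2=I P3=E  mem[L1]=90
4. P3: load  L2  bus=[BusRd]  L2: P0=O P1=I P2=I P3=S  mem[L2]=20
5. P2: load  L2  bus=[BusRd]  L2: P0=O P1=I P2=S P3=S  mem[L2]=20
6. P1: store L4 := 20  bus=[BusRdX]  L4: P0=I P1=M P2=I P3=I  mem[L4]=90
7. P1: store L5 := 29  bus=[BusRdX]  L5: P0=I P1=M P2=I P3=I  mem[L5]=50
8. P2: load  L5  bus=[BusRd]  L5: P0=I P1=O P2=S P3=I  mem[L5]=50
9. P1: store L2 := 22  bus=[BusRdX,Flush]  L2: P0=I P1=M P2=I P3=I  mem[L2]=60
10. P3: load  L0  bus=[BusRd]  L0: P0=I P1=I P2=I P3=E  mem[L0]=20
11. P0: load  L5  bus=[BusRd]  L5: P0=S P1=O P2=S P3=I  mem[L5]=50
12. P1: load  L1  bus=[BusRd]  L1: P0=I P1=S P2=I P3=S  mem[L1]=90
13. P2: load  L0  bus=[BusRd]  L0: P0=I P1=I P2=S P3=S  mem[L0]=20
14. P3: load  L2  bus=[BusRd]  L2: P0=I P1=O P2=I P3=S  mem[L2]=60
15. P2: store L5 := 79  bus=[BusUpgr,Flush]  L5: P0=I P1=I P2=M P3=I  mem[L5]=29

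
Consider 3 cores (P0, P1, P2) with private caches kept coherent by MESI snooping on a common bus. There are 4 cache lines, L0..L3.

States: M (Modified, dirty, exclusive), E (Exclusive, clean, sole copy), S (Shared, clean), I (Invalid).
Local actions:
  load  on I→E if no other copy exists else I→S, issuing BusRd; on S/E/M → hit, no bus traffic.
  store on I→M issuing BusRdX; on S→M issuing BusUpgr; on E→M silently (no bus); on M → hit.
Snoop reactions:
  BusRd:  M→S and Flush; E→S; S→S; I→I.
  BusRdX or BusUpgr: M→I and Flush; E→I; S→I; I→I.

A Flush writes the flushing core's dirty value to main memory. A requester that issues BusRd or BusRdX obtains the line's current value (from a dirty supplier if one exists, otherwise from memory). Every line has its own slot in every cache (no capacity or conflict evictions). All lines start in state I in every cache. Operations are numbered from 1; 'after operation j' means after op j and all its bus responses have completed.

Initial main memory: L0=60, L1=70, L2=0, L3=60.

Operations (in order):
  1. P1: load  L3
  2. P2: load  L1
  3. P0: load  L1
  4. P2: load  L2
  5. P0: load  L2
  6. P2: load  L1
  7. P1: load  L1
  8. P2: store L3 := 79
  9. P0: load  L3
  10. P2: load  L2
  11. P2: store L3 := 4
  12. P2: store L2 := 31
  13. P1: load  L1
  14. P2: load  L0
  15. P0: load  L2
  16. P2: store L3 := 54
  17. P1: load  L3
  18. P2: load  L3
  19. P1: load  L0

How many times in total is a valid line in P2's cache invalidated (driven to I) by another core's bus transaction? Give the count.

invalidations = 0

  op1 P1: load  L3 → I/E/I on L3; bus BusRd; mem=60
  op2 P2: load  L1 → I/I/E on L1; bus BusRd; mem=70
  op3 P0: load  L1 → S/I/S on L1; bus BusRd; mem=70
  op4 P2: load  L2 → I/I/E on L2; bus BusRd; mem=0
  op5 P0: load  L2 → S/I/S on L2; bus BusRd; mem=0
  op6 P2: load  L1 → S/I/S on L1; bus (none); mem=70
  op7 P1: load  L1 → S/S/S on L1; bus BusRd; mem=70
  op8 P2: store L3 := 79 → I/I/M on L3; bus BusRdX; mem=60
  op9 P0: load  L3 → S/I/S on L3; bus BusRd Flush; mem=79
  op10 P2: load  L2 → S/I/S on L2; bus (none); mem=0
  op11 P2: store L3 := 4 → I/I/M on L3; bus BusUpgr; mem=79
  op12 P2: store L2 := 31 → I/I/M on L2; bus BusUpgr; mem=0
  op13 P1: load  L1 → S/S/S on L1; bus (none); mem=70
  op14 P2: load  L0 → I/I/E on L0; bus BusRd; mem=60
  op15 P0: load  L2 → S/I/S on L2; bus BusRd Flush; mem=31
  op16 P2: store L3 := 54 → I/I/M on L3; bus (none); mem=79
  op17 P1: load  L3 → I/S/S on L3; bus BusRd Flush; mem=54
  op18 P2: load  L3 → I/S/S on L3; bus (none); mem=54
  op19 P1: load  L0 → I/S/S on L0; bus BusRd; mem=60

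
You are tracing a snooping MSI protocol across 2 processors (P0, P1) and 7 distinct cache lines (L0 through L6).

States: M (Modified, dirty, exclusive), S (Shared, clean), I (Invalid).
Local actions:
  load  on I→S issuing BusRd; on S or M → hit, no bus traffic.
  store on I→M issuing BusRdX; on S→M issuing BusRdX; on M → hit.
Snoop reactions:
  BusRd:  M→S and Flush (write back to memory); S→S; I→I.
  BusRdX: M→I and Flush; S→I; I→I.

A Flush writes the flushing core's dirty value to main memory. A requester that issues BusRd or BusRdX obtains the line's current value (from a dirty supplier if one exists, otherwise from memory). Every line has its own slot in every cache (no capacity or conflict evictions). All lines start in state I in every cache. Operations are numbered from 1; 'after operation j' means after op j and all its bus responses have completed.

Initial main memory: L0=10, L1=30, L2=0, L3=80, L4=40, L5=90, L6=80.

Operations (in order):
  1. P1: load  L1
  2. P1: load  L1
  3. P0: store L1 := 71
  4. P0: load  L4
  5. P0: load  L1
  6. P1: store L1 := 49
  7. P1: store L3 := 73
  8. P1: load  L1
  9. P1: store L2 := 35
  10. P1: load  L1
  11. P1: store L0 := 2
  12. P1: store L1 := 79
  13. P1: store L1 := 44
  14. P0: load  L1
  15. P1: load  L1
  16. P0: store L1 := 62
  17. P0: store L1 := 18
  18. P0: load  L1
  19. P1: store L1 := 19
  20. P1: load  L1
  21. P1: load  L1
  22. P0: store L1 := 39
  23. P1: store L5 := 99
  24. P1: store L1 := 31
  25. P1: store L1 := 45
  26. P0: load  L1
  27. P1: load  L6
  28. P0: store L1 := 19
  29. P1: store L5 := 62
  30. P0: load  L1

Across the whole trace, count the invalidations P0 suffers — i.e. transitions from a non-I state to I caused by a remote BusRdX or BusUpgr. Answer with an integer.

[1] P1: load  L1 | P0:I, P1:S(30) | bus: BusRd
[2] P1: load  L1 | P0:I, P1:S(30) | bus: none
[3] P0: store L1 := 71 | P0:M(71), P1:I | bus: BusRdX
[4] P0: load  L4 | P0:S(40), P1:I | bus: BusRd
[5] P0: load  L1 | P0:M(71), P1:I | bus: none
[6] P1: store L1 := 49 | P0:I, P1:M(49) | bus: BusRdX,Flush
[7] P1: store L3 := 73 | P0:I, P1:M(73) | bus: BusRdX
[8] P1: load  L1 | P0:I, P1:M(49) | bus: none
[9] P1: store L2 := 35 | P0:I, P1:M(35) | bus: BusRdX
[10] P1: load  L1 | P0:I, P1:M(49) | bus: none
[11] P1: store L0 := 2 | P0:I, P1:M(2) | bus: BusRdX
[12] P1: store L1 := 79 | P0:I, P1:M(79) | bus: none
[13] P1: store L1 := 44 | P0:I, P1:M(44) | bus: none
[14] P0: load  L1 | P0:S(44), P1:S(44) | bus: BusRd,Flush
[15] P1: load  L1 | P0:S(44), P1:S(44) | bus: none
[16] P0: store L1 := 62 | P0:M(62), P1:I | bus: BusRdX
[17] P0: store L1 := 18 | P0:M(18), P1:I | bus: none
[18] P0: load  L1 | P0:M(18), P1:I | bus: none
[19] P1: store L1 := 19 | P0:I, P1:M(19) | bus: BusRdX,Flush
[20] P1: load  L1 | P0:I, P1:M(19) | bus: none
[21] P1: load  L1 | P0:I, P1:M(19) | bus: none
[22] P0: store L1 := 39 | P0:M(39), P1:I | bus: BusRdX,Flush
[23] P1: store L5 := 99 | P0:I, P1:M(99) | bus: BusRdX
[24] P1: store L1 := 31 | P0:I, P1:M(31) | bus: BusRdX,Flush
[25] P1: store L1 := 45 | P0:I, P1:M(45) | bus: none
[26] P0: load  L1 | P0:S(45), P1:S(45) | bus: BusRd,Flush
[27] P1: load  L6 | P0:I, P1:S(80) | bus: BusRd
[28] P0: store L1 := 19 | P0:M(19), P1:I | bus: BusRdX
[29] P1: store L5 := 62 | P0:I, P1:M(62) | bus: none
[30] P0: load  L1 | P0:M(19), P1:I | bus: none

invalidations = 3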